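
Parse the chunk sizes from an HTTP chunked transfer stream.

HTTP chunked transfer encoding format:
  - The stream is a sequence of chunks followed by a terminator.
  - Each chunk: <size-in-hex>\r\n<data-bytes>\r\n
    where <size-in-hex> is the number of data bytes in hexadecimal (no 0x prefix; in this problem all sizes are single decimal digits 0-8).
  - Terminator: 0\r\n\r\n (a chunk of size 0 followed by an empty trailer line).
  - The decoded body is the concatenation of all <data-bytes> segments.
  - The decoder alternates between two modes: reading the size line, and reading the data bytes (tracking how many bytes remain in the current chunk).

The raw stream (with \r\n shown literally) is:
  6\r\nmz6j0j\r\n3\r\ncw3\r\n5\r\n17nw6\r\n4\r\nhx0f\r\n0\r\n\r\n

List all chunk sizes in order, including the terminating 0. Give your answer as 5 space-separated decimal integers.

Answer: 6 3 5 4 0

Derivation:
Chunk 1: stream[0..1]='6' size=0x6=6, data at stream[3..9]='mz6j0j' -> body[0..6], body so far='mz6j0j'
Chunk 2: stream[11..12]='3' size=0x3=3, data at stream[14..17]='cw3' -> body[6..9], body so far='mz6j0jcw3'
Chunk 3: stream[19..20]='5' size=0x5=5, data at stream[22..27]='17nw6' -> body[9..14], body so far='mz6j0jcw317nw6'
Chunk 4: stream[29..30]='4' size=0x4=4, data at stream[32..36]='hx0f' -> body[14..18], body so far='mz6j0jcw317nw6hx0f'
Chunk 5: stream[38..39]='0' size=0 (terminator). Final body='mz6j0jcw317nw6hx0f' (18 bytes)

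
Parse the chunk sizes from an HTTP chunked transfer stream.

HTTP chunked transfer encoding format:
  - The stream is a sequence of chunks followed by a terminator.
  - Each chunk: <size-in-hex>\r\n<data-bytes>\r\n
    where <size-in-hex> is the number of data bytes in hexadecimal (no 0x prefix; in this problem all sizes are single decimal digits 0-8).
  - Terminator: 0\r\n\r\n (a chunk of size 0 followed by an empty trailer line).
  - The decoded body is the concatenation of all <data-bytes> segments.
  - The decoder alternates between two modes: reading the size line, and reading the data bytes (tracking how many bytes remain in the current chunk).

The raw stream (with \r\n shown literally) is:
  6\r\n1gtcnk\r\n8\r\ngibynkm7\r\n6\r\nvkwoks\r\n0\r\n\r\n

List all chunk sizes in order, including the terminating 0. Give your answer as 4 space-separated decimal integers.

Answer: 6 8 6 0

Derivation:
Chunk 1: stream[0..1]='6' size=0x6=6, data at stream[3..9]='1gtcnk' -> body[0..6], body so far='1gtcnk'
Chunk 2: stream[11..12]='8' size=0x8=8, data at stream[14..22]='gibynkm7' -> body[6..14], body so far='1gtcnkgibynkm7'
Chunk 3: stream[24..25]='6' size=0x6=6, data at stream[27..33]='vkwoks' -> body[14..20], body so far='1gtcnkgibynkm7vkwoks'
Chunk 4: stream[35..36]='0' size=0 (terminator). Final body='1gtcnkgibynkm7vkwoks' (20 bytes)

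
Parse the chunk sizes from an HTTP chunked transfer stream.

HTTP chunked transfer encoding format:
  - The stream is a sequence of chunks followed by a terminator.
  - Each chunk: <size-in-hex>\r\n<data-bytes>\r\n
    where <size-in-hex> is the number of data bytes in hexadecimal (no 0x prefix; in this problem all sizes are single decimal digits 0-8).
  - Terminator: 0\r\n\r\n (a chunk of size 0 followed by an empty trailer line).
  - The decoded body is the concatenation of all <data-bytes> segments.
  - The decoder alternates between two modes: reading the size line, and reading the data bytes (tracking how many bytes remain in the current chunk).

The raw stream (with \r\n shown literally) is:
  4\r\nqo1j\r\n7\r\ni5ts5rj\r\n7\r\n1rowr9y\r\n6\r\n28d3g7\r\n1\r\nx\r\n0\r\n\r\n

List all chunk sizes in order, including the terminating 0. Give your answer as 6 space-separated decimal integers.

Chunk 1: stream[0..1]='4' size=0x4=4, data at stream[3..7]='qo1j' -> body[0..4], body so far='qo1j'
Chunk 2: stream[9..10]='7' size=0x7=7, data at stream[12..19]='i5ts5rj' -> body[4..11], body so far='qo1ji5ts5rj'
Chunk 3: stream[21..22]='7' size=0x7=7, data at stream[24..31]='1rowr9y' -> body[11..18], body so far='qo1ji5ts5rj1rowr9y'
Chunk 4: stream[33..34]='6' size=0x6=6, data at stream[36..42]='28d3g7' -> body[18..24], body so far='qo1ji5ts5rj1rowr9y28d3g7'
Chunk 5: stream[44..45]='1' size=0x1=1, data at stream[47..48]='x' -> body[24..25], body so far='qo1ji5ts5rj1rowr9y28d3g7x'
Chunk 6: stream[50..51]='0' size=0 (terminator). Final body='qo1ji5ts5rj1rowr9y28d3g7x' (25 bytes)

Answer: 4 7 7 6 1 0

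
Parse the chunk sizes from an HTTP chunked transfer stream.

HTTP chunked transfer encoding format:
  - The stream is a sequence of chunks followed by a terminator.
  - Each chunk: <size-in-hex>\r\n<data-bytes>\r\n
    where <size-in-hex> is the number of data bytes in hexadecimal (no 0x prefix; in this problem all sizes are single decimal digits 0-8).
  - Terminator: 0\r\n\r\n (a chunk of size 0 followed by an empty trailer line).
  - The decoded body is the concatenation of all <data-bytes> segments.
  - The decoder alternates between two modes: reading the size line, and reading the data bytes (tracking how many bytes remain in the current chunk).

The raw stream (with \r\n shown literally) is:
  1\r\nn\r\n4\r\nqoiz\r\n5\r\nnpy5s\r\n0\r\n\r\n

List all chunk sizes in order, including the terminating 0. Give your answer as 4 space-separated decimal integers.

Answer: 1 4 5 0

Derivation:
Chunk 1: stream[0..1]='1' size=0x1=1, data at stream[3..4]='n' -> body[0..1], body so far='n'
Chunk 2: stream[6..7]='4' size=0x4=4, data at stream[9..13]='qoiz' -> body[1..5], body so far='nqoiz'
Chunk 3: stream[15..16]='5' size=0x5=5, data at stream[18..23]='npy5s' -> body[5..10], body so far='nqoiznpy5s'
Chunk 4: stream[25..26]='0' size=0 (terminator). Final body='nqoiznpy5s' (10 bytes)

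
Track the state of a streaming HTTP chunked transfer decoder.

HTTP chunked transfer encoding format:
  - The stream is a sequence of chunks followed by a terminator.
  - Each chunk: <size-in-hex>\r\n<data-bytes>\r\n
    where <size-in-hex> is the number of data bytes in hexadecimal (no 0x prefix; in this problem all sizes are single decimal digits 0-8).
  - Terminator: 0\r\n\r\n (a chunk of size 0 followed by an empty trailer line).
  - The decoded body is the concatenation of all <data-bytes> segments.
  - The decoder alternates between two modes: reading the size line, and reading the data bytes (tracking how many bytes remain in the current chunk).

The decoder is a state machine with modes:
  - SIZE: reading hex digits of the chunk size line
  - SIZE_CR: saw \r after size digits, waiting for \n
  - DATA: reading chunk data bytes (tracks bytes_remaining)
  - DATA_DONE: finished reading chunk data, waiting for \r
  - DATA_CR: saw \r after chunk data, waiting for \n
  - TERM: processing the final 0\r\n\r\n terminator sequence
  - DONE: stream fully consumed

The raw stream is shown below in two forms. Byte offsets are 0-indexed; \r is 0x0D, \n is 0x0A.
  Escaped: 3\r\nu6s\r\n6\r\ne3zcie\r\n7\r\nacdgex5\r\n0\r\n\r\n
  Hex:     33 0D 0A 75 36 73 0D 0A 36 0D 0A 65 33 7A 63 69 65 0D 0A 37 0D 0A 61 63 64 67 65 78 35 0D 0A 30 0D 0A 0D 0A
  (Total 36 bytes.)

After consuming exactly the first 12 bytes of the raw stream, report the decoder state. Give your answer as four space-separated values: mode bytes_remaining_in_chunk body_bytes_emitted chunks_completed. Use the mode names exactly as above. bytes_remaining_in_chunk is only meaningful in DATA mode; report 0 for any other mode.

Answer: DATA 5 4 1

Derivation:
Byte 0 = '3': mode=SIZE remaining=0 emitted=0 chunks_done=0
Byte 1 = 0x0D: mode=SIZE_CR remaining=0 emitted=0 chunks_done=0
Byte 2 = 0x0A: mode=DATA remaining=3 emitted=0 chunks_done=0
Byte 3 = 'u': mode=DATA remaining=2 emitted=1 chunks_done=0
Byte 4 = '6': mode=DATA remaining=1 emitted=2 chunks_done=0
Byte 5 = 's': mode=DATA_DONE remaining=0 emitted=3 chunks_done=0
Byte 6 = 0x0D: mode=DATA_CR remaining=0 emitted=3 chunks_done=0
Byte 7 = 0x0A: mode=SIZE remaining=0 emitted=3 chunks_done=1
Byte 8 = '6': mode=SIZE remaining=0 emitted=3 chunks_done=1
Byte 9 = 0x0D: mode=SIZE_CR remaining=0 emitted=3 chunks_done=1
Byte 10 = 0x0A: mode=DATA remaining=6 emitted=3 chunks_done=1
Byte 11 = 'e': mode=DATA remaining=5 emitted=4 chunks_done=1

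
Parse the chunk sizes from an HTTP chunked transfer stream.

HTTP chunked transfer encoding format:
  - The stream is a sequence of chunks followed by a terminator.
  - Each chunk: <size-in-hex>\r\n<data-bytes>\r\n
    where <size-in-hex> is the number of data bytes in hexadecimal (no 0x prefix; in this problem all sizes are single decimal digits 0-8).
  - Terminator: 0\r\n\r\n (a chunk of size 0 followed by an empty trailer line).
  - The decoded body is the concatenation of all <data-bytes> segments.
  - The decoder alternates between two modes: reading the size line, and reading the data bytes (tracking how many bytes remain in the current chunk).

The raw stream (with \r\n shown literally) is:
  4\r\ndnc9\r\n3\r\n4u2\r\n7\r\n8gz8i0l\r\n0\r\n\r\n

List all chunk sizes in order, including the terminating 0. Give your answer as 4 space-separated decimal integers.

Chunk 1: stream[0..1]='4' size=0x4=4, data at stream[3..7]='dnc9' -> body[0..4], body so far='dnc9'
Chunk 2: stream[9..10]='3' size=0x3=3, data at stream[12..15]='4u2' -> body[4..7], body so far='dnc94u2'
Chunk 3: stream[17..18]='7' size=0x7=7, data at stream[20..27]='8gz8i0l' -> body[7..14], body so far='dnc94u28gz8i0l'
Chunk 4: stream[29..30]='0' size=0 (terminator). Final body='dnc94u28gz8i0l' (14 bytes)

Answer: 4 3 7 0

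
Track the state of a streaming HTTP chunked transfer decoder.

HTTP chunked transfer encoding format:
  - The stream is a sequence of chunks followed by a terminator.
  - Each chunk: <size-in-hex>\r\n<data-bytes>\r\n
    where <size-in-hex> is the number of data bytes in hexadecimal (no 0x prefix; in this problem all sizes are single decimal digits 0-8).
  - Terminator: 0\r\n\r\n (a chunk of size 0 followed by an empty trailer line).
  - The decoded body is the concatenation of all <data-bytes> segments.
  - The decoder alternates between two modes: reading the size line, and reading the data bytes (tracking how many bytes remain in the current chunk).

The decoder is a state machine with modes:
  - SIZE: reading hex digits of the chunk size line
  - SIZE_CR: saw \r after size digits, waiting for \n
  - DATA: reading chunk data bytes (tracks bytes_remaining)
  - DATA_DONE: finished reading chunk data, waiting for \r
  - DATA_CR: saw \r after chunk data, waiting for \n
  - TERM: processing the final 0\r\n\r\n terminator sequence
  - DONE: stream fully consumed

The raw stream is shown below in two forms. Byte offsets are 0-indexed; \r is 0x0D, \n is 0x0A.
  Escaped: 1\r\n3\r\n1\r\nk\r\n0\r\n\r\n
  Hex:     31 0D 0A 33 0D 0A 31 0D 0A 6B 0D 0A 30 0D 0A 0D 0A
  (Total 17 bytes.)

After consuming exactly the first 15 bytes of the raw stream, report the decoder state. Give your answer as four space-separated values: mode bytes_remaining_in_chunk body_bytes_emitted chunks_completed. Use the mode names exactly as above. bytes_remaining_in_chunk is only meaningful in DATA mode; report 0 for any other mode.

Answer: TERM 0 2 2

Derivation:
Byte 0 = '1': mode=SIZE remaining=0 emitted=0 chunks_done=0
Byte 1 = 0x0D: mode=SIZE_CR remaining=0 emitted=0 chunks_done=0
Byte 2 = 0x0A: mode=DATA remaining=1 emitted=0 chunks_done=0
Byte 3 = '3': mode=DATA_DONE remaining=0 emitted=1 chunks_done=0
Byte 4 = 0x0D: mode=DATA_CR remaining=0 emitted=1 chunks_done=0
Byte 5 = 0x0A: mode=SIZE remaining=0 emitted=1 chunks_done=1
Byte 6 = '1': mode=SIZE remaining=0 emitted=1 chunks_done=1
Byte 7 = 0x0D: mode=SIZE_CR remaining=0 emitted=1 chunks_done=1
Byte 8 = 0x0A: mode=DATA remaining=1 emitted=1 chunks_done=1
Byte 9 = 'k': mode=DATA_DONE remaining=0 emitted=2 chunks_done=1
Byte 10 = 0x0D: mode=DATA_CR remaining=0 emitted=2 chunks_done=1
Byte 11 = 0x0A: mode=SIZE remaining=0 emitted=2 chunks_done=2
Byte 12 = '0': mode=SIZE remaining=0 emitted=2 chunks_done=2
Byte 13 = 0x0D: mode=SIZE_CR remaining=0 emitted=2 chunks_done=2
Byte 14 = 0x0A: mode=TERM remaining=0 emitted=2 chunks_done=2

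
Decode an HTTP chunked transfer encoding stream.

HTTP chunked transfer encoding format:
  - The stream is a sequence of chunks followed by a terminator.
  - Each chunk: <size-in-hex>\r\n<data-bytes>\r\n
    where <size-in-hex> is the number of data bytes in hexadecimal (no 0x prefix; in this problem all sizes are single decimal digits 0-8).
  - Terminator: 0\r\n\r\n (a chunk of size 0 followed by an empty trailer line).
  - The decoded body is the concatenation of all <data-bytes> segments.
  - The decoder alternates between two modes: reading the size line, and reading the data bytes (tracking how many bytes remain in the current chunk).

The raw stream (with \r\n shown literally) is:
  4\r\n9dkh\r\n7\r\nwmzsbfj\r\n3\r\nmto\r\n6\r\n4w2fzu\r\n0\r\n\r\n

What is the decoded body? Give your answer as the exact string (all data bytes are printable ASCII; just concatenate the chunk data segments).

Chunk 1: stream[0..1]='4' size=0x4=4, data at stream[3..7]='9dkh' -> body[0..4], body so far='9dkh'
Chunk 2: stream[9..10]='7' size=0x7=7, data at stream[12..19]='wmzsbfj' -> body[4..11], body so far='9dkhwmzsbfj'
Chunk 3: stream[21..22]='3' size=0x3=3, data at stream[24..27]='mto' -> body[11..14], body so far='9dkhwmzsbfjmto'
Chunk 4: stream[29..30]='6' size=0x6=6, data at stream[32..38]='4w2fzu' -> body[14..20], body so far='9dkhwmzsbfjmto4w2fzu'
Chunk 5: stream[40..41]='0' size=0 (terminator). Final body='9dkhwmzsbfjmto4w2fzu' (20 bytes)

Answer: 9dkhwmzsbfjmto4w2fzu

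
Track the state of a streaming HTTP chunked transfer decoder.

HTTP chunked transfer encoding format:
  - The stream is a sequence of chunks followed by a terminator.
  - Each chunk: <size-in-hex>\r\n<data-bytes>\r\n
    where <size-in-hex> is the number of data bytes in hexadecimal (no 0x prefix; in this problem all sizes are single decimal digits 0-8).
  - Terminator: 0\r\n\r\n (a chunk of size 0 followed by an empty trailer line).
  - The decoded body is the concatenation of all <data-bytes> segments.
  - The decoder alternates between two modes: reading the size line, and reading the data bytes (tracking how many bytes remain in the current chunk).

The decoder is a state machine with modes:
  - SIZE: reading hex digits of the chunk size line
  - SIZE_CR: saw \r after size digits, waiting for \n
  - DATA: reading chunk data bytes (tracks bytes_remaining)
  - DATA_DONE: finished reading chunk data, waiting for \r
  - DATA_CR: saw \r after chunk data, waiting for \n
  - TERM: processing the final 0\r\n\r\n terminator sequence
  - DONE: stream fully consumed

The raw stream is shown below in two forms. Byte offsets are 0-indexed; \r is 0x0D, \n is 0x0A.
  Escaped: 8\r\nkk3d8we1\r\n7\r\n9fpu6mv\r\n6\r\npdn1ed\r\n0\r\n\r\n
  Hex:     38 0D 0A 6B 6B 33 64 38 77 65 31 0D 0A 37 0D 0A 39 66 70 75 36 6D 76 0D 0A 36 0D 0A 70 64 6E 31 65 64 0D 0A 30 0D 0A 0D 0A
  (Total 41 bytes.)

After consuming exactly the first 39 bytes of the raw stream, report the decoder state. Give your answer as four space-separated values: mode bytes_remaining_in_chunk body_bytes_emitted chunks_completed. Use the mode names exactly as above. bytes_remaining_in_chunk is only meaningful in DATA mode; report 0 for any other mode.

Answer: TERM 0 21 3

Derivation:
Byte 0 = '8': mode=SIZE remaining=0 emitted=0 chunks_done=0
Byte 1 = 0x0D: mode=SIZE_CR remaining=0 emitted=0 chunks_done=0
Byte 2 = 0x0A: mode=DATA remaining=8 emitted=0 chunks_done=0
Byte 3 = 'k': mode=DATA remaining=7 emitted=1 chunks_done=0
Byte 4 = 'k': mode=DATA remaining=6 emitted=2 chunks_done=0
Byte 5 = '3': mode=DATA remaining=5 emitted=3 chunks_done=0
Byte 6 = 'd': mode=DATA remaining=4 emitted=4 chunks_done=0
Byte 7 = '8': mode=DATA remaining=3 emitted=5 chunks_done=0
Byte 8 = 'w': mode=DATA remaining=2 emitted=6 chunks_done=0
Byte 9 = 'e': mode=DATA remaining=1 emitted=7 chunks_done=0
Byte 10 = '1': mode=DATA_DONE remaining=0 emitted=8 chunks_done=0
Byte 11 = 0x0D: mode=DATA_CR remaining=0 emitted=8 chunks_done=0
Byte 12 = 0x0A: mode=SIZE remaining=0 emitted=8 chunks_done=1
Byte 13 = '7': mode=SIZE remaining=0 emitted=8 chunks_done=1
Byte 14 = 0x0D: mode=SIZE_CR remaining=0 emitted=8 chunks_done=1
Byte 15 = 0x0A: mode=DATA remaining=7 emitted=8 chunks_done=1
Byte 16 = '9': mode=DATA remaining=6 emitted=9 chunks_done=1
Byte 17 = 'f': mode=DATA remaining=5 emitted=10 chunks_done=1
Byte 18 = 'p': mode=DATA remaining=4 emitted=11 chunks_done=1
Byte 19 = 'u': mode=DATA remaining=3 emitted=12 chunks_done=1
Byte 20 = '6': mode=DATA remaining=2 emitted=13 chunks_done=1
Byte 21 = 'm': mode=DATA remaining=1 emitted=14 chunks_done=1
Byte 22 = 'v': mode=DATA_DONE remaining=0 emitted=15 chunks_done=1
Byte 23 = 0x0D: mode=DATA_CR remaining=0 emitted=15 chunks_done=1
Byte 24 = 0x0A: mode=SIZE remaining=0 emitted=15 chunks_done=2
Byte 25 = '6': mode=SIZE remaining=0 emitted=15 chunks_done=2
Byte 26 = 0x0D: mode=SIZE_CR remaining=0 emitted=15 chunks_done=2
Byte 27 = 0x0A: mode=DATA remaining=6 emitted=15 chunks_done=2
Byte 28 = 'p': mode=DATA remaining=5 emitted=16 chunks_done=2
Byte 29 = 'd': mode=DATA remaining=4 emitted=17 chunks_done=2
Byte 30 = 'n': mode=DATA remaining=3 emitted=18 chunks_done=2
Byte 31 = '1': mode=DATA remaining=2 emitted=19 chunks_done=2
Byte 32 = 'e': mode=DATA remaining=1 emitted=20 chunks_done=2
Byte 33 = 'd': mode=DATA_DONE remaining=0 emitted=21 chunks_done=2
Byte 34 = 0x0D: mode=DATA_CR remaining=0 emitted=21 chunks_done=2
Byte 35 = 0x0A: mode=SIZE remaining=0 emitted=21 chunks_done=3
Byte 36 = '0': mode=SIZE remaining=0 emitted=21 chunks_done=3
Byte 37 = 0x0D: mode=SIZE_CR remaining=0 emitted=21 chunks_done=3
Byte 38 = 0x0A: mode=TERM remaining=0 emitted=21 chunks_done=3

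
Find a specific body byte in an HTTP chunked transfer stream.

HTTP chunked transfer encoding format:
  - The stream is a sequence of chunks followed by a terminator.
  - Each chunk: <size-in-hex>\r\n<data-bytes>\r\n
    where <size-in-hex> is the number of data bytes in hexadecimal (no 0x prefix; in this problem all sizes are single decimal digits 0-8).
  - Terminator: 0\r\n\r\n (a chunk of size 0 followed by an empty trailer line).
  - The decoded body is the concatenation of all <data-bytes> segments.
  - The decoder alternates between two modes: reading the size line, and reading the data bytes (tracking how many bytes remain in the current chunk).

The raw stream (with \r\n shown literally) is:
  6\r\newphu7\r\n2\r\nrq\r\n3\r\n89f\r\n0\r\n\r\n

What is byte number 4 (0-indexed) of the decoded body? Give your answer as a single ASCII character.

Answer: u

Derivation:
Chunk 1: stream[0..1]='6' size=0x6=6, data at stream[3..9]='ewphu7' -> body[0..6], body so far='ewphu7'
Chunk 2: stream[11..12]='2' size=0x2=2, data at stream[14..16]='rq' -> body[6..8], body so far='ewphu7rq'
Chunk 3: stream[18..19]='3' size=0x3=3, data at stream[21..24]='89f' -> body[8..11], body so far='ewphu7rq89f'
Chunk 4: stream[26..27]='0' size=0 (terminator). Final body='ewphu7rq89f' (11 bytes)
Body byte 4 = 'u'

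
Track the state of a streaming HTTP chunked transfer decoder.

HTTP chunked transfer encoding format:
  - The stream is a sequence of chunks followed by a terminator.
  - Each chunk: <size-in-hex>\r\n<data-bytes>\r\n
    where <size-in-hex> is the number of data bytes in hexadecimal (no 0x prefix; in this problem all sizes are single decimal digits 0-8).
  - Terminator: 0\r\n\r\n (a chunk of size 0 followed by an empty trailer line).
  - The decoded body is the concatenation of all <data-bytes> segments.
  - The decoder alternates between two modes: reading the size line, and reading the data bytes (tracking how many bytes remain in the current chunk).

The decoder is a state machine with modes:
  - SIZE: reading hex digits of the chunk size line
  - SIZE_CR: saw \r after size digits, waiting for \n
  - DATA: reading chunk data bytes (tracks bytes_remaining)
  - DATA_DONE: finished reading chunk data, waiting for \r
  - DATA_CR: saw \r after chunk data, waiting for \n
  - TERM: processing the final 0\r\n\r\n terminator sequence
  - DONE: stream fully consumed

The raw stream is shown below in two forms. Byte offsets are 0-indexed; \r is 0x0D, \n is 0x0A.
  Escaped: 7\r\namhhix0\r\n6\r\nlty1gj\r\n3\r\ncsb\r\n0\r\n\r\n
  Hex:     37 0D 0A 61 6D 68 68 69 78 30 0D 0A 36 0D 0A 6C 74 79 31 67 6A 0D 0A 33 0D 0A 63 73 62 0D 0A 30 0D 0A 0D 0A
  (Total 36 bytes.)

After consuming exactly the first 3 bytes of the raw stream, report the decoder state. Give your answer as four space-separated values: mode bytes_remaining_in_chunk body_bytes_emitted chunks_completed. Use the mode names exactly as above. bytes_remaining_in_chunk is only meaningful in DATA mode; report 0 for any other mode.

Answer: DATA 7 0 0

Derivation:
Byte 0 = '7': mode=SIZE remaining=0 emitted=0 chunks_done=0
Byte 1 = 0x0D: mode=SIZE_CR remaining=0 emitted=0 chunks_done=0
Byte 2 = 0x0A: mode=DATA remaining=7 emitted=0 chunks_done=0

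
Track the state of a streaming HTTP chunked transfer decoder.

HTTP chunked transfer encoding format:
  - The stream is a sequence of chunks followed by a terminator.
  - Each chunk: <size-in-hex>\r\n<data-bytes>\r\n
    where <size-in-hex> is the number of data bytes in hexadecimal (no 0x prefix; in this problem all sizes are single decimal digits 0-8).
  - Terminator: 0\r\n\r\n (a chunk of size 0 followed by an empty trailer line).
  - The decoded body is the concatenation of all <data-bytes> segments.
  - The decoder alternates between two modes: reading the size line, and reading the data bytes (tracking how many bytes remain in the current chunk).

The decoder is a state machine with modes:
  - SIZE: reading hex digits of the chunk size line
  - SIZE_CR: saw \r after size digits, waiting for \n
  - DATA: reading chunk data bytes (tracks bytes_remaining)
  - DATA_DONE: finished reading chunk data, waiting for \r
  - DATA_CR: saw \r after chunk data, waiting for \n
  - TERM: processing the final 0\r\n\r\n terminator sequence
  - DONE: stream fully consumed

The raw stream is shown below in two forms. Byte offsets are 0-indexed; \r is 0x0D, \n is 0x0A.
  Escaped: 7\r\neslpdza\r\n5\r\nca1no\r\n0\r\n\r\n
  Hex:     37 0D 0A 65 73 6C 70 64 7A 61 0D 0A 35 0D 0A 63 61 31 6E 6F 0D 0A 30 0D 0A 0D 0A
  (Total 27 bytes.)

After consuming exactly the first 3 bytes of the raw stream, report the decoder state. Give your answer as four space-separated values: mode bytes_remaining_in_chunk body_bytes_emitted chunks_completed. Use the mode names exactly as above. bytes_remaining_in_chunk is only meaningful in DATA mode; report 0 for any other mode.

Byte 0 = '7': mode=SIZE remaining=0 emitted=0 chunks_done=0
Byte 1 = 0x0D: mode=SIZE_CR remaining=0 emitted=0 chunks_done=0
Byte 2 = 0x0A: mode=DATA remaining=7 emitted=0 chunks_done=0

Answer: DATA 7 0 0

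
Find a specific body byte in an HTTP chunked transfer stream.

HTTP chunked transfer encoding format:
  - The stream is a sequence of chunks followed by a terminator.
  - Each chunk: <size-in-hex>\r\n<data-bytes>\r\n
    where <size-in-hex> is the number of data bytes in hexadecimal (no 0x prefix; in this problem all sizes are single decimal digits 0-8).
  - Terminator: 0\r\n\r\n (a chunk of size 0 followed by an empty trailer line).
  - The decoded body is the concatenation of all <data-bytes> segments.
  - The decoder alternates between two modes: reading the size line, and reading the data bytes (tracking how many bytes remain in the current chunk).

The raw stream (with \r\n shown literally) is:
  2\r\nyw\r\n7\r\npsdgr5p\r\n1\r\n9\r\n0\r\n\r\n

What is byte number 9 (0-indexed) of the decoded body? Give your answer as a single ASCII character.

Answer: 9

Derivation:
Chunk 1: stream[0..1]='2' size=0x2=2, data at stream[3..5]='yw' -> body[0..2], body so far='yw'
Chunk 2: stream[7..8]='7' size=0x7=7, data at stream[10..17]='psdgr5p' -> body[2..9], body so far='ywpsdgr5p'
Chunk 3: stream[19..20]='1' size=0x1=1, data at stream[22..23]='9' -> body[9..10], body so far='ywpsdgr5p9'
Chunk 4: stream[25..26]='0' size=0 (terminator). Final body='ywpsdgr5p9' (10 bytes)
Body byte 9 = '9'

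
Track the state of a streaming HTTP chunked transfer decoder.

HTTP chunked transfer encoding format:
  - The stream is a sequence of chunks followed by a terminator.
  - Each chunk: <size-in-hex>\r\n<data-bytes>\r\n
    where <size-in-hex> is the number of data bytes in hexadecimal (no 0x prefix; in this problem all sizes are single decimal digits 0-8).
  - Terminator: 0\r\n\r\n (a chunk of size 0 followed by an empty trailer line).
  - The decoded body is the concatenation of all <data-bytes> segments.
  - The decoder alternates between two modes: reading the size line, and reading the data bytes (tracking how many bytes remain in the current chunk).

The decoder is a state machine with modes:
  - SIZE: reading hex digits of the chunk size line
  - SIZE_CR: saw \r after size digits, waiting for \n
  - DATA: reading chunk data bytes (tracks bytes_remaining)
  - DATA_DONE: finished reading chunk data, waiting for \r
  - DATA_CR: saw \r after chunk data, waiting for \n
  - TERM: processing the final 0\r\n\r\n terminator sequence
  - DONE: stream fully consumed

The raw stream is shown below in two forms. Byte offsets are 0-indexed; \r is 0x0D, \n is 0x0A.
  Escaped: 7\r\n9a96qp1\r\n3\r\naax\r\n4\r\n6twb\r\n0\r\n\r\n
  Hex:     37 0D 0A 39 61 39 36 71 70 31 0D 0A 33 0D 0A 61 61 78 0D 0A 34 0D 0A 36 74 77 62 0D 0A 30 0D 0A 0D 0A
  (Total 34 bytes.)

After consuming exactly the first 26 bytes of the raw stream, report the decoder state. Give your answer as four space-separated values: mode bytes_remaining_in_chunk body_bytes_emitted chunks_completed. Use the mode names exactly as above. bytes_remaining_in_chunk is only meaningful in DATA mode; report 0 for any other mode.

Answer: DATA 1 13 2

Derivation:
Byte 0 = '7': mode=SIZE remaining=0 emitted=0 chunks_done=0
Byte 1 = 0x0D: mode=SIZE_CR remaining=0 emitted=0 chunks_done=0
Byte 2 = 0x0A: mode=DATA remaining=7 emitted=0 chunks_done=0
Byte 3 = '9': mode=DATA remaining=6 emitted=1 chunks_done=0
Byte 4 = 'a': mode=DATA remaining=5 emitted=2 chunks_done=0
Byte 5 = '9': mode=DATA remaining=4 emitted=3 chunks_done=0
Byte 6 = '6': mode=DATA remaining=3 emitted=4 chunks_done=0
Byte 7 = 'q': mode=DATA remaining=2 emitted=5 chunks_done=0
Byte 8 = 'p': mode=DATA remaining=1 emitted=6 chunks_done=0
Byte 9 = '1': mode=DATA_DONE remaining=0 emitted=7 chunks_done=0
Byte 10 = 0x0D: mode=DATA_CR remaining=0 emitted=7 chunks_done=0
Byte 11 = 0x0A: mode=SIZE remaining=0 emitted=7 chunks_done=1
Byte 12 = '3': mode=SIZE remaining=0 emitted=7 chunks_done=1
Byte 13 = 0x0D: mode=SIZE_CR remaining=0 emitted=7 chunks_done=1
Byte 14 = 0x0A: mode=DATA remaining=3 emitted=7 chunks_done=1
Byte 15 = 'a': mode=DATA remaining=2 emitted=8 chunks_done=1
Byte 16 = 'a': mode=DATA remaining=1 emitted=9 chunks_done=1
Byte 17 = 'x': mode=DATA_DONE remaining=0 emitted=10 chunks_done=1
Byte 18 = 0x0D: mode=DATA_CR remaining=0 emitted=10 chunks_done=1
Byte 19 = 0x0A: mode=SIZE remaining=0 emitted=10 chunks_done=2
Byte 20 = '4': mode=SIZE remaining=0 emitted=10 chunks_done=2
Byte 21 = 0x0D: mode=SIZE_CR remaining=0 emitted=10 chunks_done=2
Byte 22 = 0x0A: mode=DATA remaining=4 emitted=10 chunks_done=2
Byte 23 = '6': mode=DATA remaining=3 emitted=11 chunks_done=2
Byte 24 = 't': mode=DATA remaining=2 emitted=12 chunks_done=2
Byte 25 = 'w': mode=DATA remaining=1 emitted=13 chunks_done=2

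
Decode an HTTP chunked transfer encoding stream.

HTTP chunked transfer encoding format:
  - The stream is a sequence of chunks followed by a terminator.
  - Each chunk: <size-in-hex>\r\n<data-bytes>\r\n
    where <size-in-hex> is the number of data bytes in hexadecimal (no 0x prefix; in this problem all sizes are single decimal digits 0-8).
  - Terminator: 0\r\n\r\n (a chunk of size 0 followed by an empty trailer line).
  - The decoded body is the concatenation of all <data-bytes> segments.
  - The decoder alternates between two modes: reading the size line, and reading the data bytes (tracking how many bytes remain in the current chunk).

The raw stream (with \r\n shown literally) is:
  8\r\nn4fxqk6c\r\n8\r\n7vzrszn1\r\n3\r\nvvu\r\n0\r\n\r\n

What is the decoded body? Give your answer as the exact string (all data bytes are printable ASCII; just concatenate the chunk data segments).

Chunk 1: stream[0..1]='8' size=0x8=8, data at stream[3..11]='n4fxqk6c' -> body[0..8], body so far='n4fxqk6c'
Chunk 2: stream[13..14]='8' size=0x8=8, data at stream[16..24]='7vzrszn1' -> body[8..16], body so far='n4fxqk6c7vzrszn1'
Chunk 3: stream[26..27]='3' size=0x3=3, data at stream[29..32]='vvu' -> body[16..19], body so far='n4fxqk6c7vzrszn1vvu'
Chunk 4: stream[34..35]='0' size=0 (terminator). Final body='n4fxqk6c7vzrszn1vvu' (19 bytes)

Answer: n4fxqk6c7vzrszn1vvu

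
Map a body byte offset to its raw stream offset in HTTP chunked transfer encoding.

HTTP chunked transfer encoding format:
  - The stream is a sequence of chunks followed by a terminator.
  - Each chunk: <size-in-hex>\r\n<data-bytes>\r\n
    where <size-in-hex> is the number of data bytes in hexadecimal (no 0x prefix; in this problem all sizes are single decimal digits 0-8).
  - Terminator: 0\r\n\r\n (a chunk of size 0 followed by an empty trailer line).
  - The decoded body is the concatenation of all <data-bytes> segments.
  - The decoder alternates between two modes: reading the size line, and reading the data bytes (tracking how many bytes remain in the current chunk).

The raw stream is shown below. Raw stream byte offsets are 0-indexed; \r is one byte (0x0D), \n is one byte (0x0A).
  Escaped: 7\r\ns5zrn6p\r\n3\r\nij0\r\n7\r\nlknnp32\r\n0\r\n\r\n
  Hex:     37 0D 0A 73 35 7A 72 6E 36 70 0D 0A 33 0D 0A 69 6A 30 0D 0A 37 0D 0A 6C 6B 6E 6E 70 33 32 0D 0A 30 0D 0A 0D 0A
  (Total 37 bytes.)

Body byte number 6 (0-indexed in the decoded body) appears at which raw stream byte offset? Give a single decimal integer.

Chunk 1: stream[0..1]='7' size=0x7=7, data at stream[3..10]='s5zrn6p' -> body[0..7], body so far='s5zrn6p'
Chunk 2: stream[12..13]='3' size=0x3=3, data at stream[15..18]='ij0' -> body[7..10], body so far='s5zrn6pij0'
Chunk 3: stream[20..21]='7' size=0x7=7, data at stream[23..30]='lknnp32' -> body[10..17], body so far='s5zrn6pij0lknnp32'
Chunk 4: stream[32..33]='0' size=0 (terminator). Final body='s5zrn6pij0lknnp32' (17 bytes)
Body byte 6 at stream offset 9

Answer: 9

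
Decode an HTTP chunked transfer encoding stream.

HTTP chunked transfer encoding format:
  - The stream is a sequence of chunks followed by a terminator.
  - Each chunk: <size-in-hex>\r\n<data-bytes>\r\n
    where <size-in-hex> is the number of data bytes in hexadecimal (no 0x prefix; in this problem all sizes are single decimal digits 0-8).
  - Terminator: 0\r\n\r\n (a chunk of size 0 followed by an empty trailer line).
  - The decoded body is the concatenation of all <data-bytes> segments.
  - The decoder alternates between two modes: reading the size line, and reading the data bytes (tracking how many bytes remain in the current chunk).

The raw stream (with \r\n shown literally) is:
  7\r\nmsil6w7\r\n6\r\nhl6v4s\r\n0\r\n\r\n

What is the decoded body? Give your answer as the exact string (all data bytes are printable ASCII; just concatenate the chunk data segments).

Chunk 1: stream[0..1]='7' size=0x7=7, data at stream[3..10]='msil6w7' -> body[0..7], body so far='msil6w7'
Chunk 2: stream[12..13]='6' size=0x6=6, data at stream[15..21]='hl6v4s' -> body[7..13], body so far='msil6w7hl6v4s'
Chunk 3: stream[23..24]='0' size=0 (terminator). Final body='msil6w7hl6v4s' (13 bytes)

Answer: msil6w7hl6v4s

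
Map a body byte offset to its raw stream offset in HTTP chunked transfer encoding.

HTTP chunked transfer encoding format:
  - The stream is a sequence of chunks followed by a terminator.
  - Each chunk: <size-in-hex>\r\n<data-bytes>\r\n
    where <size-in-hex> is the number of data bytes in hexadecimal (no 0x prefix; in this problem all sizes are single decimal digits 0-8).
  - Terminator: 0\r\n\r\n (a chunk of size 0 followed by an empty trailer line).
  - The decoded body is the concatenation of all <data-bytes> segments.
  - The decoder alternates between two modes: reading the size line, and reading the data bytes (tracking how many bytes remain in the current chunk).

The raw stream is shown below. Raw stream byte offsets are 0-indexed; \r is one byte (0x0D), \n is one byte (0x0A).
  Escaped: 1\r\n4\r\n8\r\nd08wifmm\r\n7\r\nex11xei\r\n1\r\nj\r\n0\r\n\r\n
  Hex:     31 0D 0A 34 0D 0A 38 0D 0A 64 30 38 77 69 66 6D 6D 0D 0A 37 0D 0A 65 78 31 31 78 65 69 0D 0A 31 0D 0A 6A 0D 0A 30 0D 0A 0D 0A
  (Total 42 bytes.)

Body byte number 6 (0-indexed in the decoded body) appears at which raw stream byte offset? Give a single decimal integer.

Chunk 1: stream[0..1]='1' size=0x1=1, data at stream[3..4]='4' -> body[0..1], body so far='4'
Chunk 2: stream[6..7]='8' size=0x8=8, data at stream[9..17]='d08wifmm' -> body[1..9], body so far='4d08wifmm'
Chunk 3: stream[19..20]='7' size=0x7=7, data at stream[22..29]='ex11xei' -> body[9..16], body so far='4d08wifmmex11xei'
Chunk 4: stream[31..32]='1' size=0x1=1, data at stream[34..35]='j' -> body[16..17], body so far='4d08wifmmex11xeij'
Chunk 5: stream[37..38]='0' size=0 (terminator). Final body='4d08wifmmex11xeij' (17 bytes)
Body byte 6 at stream offset 14

Answer: 14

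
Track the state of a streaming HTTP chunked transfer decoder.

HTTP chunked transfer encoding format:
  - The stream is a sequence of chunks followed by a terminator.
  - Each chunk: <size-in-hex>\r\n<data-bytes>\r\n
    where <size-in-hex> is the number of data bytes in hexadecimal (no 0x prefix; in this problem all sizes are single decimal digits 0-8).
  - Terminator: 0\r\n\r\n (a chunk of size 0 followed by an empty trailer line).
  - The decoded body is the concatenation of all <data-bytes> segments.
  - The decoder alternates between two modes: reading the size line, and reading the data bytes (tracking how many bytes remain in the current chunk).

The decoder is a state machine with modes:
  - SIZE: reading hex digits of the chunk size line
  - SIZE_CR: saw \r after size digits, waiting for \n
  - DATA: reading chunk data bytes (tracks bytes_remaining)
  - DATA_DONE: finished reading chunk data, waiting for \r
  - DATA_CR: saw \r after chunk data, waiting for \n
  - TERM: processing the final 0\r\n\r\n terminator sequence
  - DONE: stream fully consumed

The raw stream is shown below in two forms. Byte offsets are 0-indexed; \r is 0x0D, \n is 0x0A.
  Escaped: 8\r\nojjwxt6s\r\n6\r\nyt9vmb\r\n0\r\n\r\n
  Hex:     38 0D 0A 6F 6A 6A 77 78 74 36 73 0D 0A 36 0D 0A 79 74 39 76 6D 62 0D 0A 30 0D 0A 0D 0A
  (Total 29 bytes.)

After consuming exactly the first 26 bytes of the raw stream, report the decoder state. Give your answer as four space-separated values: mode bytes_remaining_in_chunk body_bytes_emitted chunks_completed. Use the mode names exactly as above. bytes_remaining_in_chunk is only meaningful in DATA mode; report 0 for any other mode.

Answer: SIZE_CR 0 14 2

Derivation:
Byte 0 = '8': mode=SIZE remaining=0 emitted=0 chunks_done=0
Byte 1 = 0x0D: mode=SIZE_CR remaining=0 emitted=0 chunks_done=0
Byte 2 = 0x0A: mode=DATA remaining=8 emitted=0 chunks_done=0
Byte 3 = 'o': mode=DATA remaining=7 emitted=1 chunks_done=0
Byte 4 = 'j': mode=DATA remaining=6 emitted=2 chunks_done=0
Byte 5 = 'j': mode=DATA remaining=5 emitted=3 chunks_done=0
Byte 6 = 'w': mode=DATA remaining=4 emitted=4 chunks_done=0
Byte 7 = 'x': mode=DATA remaining=3 emitted=5 chunks_done=0
Byte 8 = 't': mode=DATA remaining=2 emitted=6 chunks_done=0
Byte 9 = '6': mode=DATA remaining=1 emitted=7 chunks_done=0
Byte 10 = 's': mode=DATA_DONE remaining=0 emitted=8 chunks_done=0
Byte 11 = 0x0D: mode=DATA_CR remaining=0 emitted=8 chunks_done=0
Byte 12 = 0x0A: mode=SIZE remaining=0 emitted=8 chunks_done=1
Byte 13 = '6': mode=SIZE remaining=0 emitted=8 chunks_done=1
Byte 14 = 0x0D: mode=SIZE_CR remaining=0 emitted=8 chunks_done=1
Byte 15 = 0x0A: mode=DATA remaining=6 emitted=8 chunks_done=1
Byte 16 = 'y': mode=DATA remaining=5 emitted=9 chunks_done=1
Byte 17 = 't': mode=DATA remaining=4 emitted=10 chunks_done=1
Byte 18 = '9': mode=DATA remaining=3 emitted=11 chunks_done=1
Byte 19 = 'v': mode=DATA remaining=2 emitted=12 chunks_done=1
Byte 20 = 'm': mode=DATA remaining=1 emitted=13 chunks_done=1
Byte 21 = 'b': mode=DATA_DONE remaining=0 emitted=14 chunks_done=1
Byte 22 = 0x0D: mode=DATA_CR remaining=0 emitted=14 chunks_done=1
Byte 23 = 0x0A: mode=SIZE remaining=0 emitted=14 chunks_done=2
Byte 24 = '0': mode=SIZE remaining=0 emitted=14 chunks_done=2
Byte 25 = 0x0D: mode=SIZE_CR remaining=0 emitted=14 chunks_done=2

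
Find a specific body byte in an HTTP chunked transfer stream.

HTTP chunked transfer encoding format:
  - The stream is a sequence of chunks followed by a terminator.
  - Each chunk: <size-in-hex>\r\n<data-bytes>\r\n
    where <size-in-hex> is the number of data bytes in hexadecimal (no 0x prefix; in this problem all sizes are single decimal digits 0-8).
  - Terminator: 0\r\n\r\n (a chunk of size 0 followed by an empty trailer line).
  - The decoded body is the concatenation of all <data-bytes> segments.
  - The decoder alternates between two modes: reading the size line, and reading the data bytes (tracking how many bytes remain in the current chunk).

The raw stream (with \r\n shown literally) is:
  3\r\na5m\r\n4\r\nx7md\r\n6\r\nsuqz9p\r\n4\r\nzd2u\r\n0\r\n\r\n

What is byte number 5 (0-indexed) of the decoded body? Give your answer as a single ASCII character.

Chunk 1: stream[0..1]='3' size=0x3=3, data at stream[3..6]='a5m' -> body[0..3], body so far='a5m'
Chunk 2: stream[8..9]='4' size=0x4=4, data at stream[11..15]='x7md' -> body[3..7], body so far='a5mx7md'
Chunk 3: stream[17..18]='6' size=0x6=6, data at stream[20..26]='suqz9p' -> body[7..13], body so far='a5mx7mdsuqz9p'
Chunk 4: stream[28..29]='4' size=0x4=4, data at stream[31..35]='zd2u' -> body[13..17], body so far='a5mx7mdsuqz9pzd2u'
Chunk 5: stream[37..38]='0' size=0 (terminator). Final body='a5mx7mdsuqz9pzd2u' (17 bytes)
Body byte 5 = 'm'

Answer: m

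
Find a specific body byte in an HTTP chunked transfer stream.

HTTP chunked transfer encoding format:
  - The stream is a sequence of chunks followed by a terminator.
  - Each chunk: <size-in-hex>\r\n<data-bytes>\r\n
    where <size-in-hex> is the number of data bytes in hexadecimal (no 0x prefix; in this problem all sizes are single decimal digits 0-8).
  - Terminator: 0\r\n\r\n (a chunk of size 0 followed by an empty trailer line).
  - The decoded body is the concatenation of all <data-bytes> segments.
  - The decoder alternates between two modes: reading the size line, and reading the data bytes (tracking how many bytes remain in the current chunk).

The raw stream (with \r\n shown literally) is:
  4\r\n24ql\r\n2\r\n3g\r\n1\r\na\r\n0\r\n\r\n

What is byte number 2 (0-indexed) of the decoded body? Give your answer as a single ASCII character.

Chunk 1: stream[0..1]='4' size=0x4=4, data at stream[3..7]='24ql' -> body[0..4], body so far='24ql'
Chunk 2: stream[9..10]='2' size=0x2=2, data at stream[12..14]='3g' -> body[4..6], body so far='24ql3g'
Chunk 3: stream[16..17]='1' size=0x1=1, data at stream[19..20]='a' -> body[6..7], body so far='24ql3ga'
Chunk 4: stream[22..23]='0' size=0 (terminator). Final body='24ql3ga' (7 bytes)
Body byte 2 = 'q'

Answer: q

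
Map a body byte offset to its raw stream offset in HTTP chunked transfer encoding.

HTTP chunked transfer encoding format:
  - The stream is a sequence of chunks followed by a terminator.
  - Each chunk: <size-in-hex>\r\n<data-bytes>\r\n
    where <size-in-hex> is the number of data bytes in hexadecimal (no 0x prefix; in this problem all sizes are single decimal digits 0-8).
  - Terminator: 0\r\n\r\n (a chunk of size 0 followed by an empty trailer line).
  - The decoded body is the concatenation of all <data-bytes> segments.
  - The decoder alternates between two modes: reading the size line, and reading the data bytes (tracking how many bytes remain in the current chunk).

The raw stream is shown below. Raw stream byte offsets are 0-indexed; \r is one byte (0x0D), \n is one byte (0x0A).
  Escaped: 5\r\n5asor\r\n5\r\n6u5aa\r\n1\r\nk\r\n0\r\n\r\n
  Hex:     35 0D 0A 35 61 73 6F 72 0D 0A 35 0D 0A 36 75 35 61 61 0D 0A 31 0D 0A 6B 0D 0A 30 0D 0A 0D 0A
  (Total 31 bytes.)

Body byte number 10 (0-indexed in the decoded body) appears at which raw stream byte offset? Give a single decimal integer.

Answer: 23

Derivation:
Chunk 1: stream[0..1]='5' size=0x5=5, data at stream[3..8]='5asor' -> body[0..5], body so far='5asor'
Chunk 2: stream[10..11]='5' size=0x5=5, data at stream[13..18]='6u5aa' -> body[5..10], body so far='5asor6u5aa'
Chunk 3: stream[20..21]='1' size=0x1=1, data at stream[23..24]='k' -> body[10..11], body so far='5asor6u5aak'
Chunk 4: stream[26..27]='0' size=0 (terminator). Final body='5asor6u5aak' (11 bytes)
Body byte 10 at stream offset 23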